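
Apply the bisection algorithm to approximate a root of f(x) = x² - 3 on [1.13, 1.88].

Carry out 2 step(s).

f(x) = x² - 3
Initial interval: [1.13, 1.88]

Iteration 1:
  c_1 = (1.130000 + 1.880000)/2 = 1.505000
  f(c_1) = f(1.505000) = -0.734975
  f(a) × f(c) ≥ 0, new interval: [1.505000, 1.880000]
Iteration 2:
  c_2 = (1.505000 + 1.880000)/2 = 1.692500
  f(c_2) = f(1.692500) = -0.135444
  f(a) × f(c) ≥ 0, new interval: [1.692500, 1.880000]

After 2 iteration(s), the approximation is c_2 = 1.692500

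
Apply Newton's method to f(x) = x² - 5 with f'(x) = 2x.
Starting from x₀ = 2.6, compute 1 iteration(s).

f(x) = x² - 5
f'(x) = 2x
x₀ = 2.6

Newton-Raphson formula: x_{n+1} = x_n - f(x_n)/f'(x_n)

Iteration 1:
  f(2.600000) = 1.760000
  f'(2.600000) = 5.200000
  x_1 = 2.600000 - 1.760000/5.200000 = 2.261538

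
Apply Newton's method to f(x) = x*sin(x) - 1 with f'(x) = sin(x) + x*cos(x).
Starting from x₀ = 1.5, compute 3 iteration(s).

f(x) = x*sin(x) - 1
f'(x) = sin(x) + x*cos(x)
x₀ = 1.5

Newton-Raphson formula: x_{n+1} = x_n - f(x_n)/f'(x_n)

Iteration 1:
  f(1.500000) = 0.496242
  f'(1.500000) = 1.103601
  x_1 = 1.500000 - 0.496242/1.103601 = 1.050342
Iteration 2:
  f(1.050342) = -0.088730
  f'(1.050342) = 1.389902
  x_2 = 1.050342 - (-0.088730)/1.389902 = 1.114181
Iteration 3:
  f(1.114181) = 0.000033
  f'(1.114181) = 1.388807
  x_3 = 1.114181 - 0.000033/1.388807 = 1.114157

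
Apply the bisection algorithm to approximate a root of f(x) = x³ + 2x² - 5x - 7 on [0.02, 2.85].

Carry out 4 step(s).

f(x) = x³ + 2x² - 5x - 7
Initial interval: [0.02, 2.85]

Iteration 1:
  c_1 = (0.020000 + 2.850000)/2 = 1.435000
  f(c_1) = f(1.435000) = -7.101562
  f(a) × f(c) ≥ 0, new interval: [1.435000, 2.850000]
Iteration 2:
  c_2 = (1.435000 + 2.850000)/2 = 2.142500
  f(c_2) = f(2.142500) = 1.302844
  f(a) × f(c) < 0, new interval: [1.435000, 2.142500]
Iteration 3:
  c_3 = (1.435000 + 2.142500)/2 = 1.788750
  f(c_3) = f(1.788750) = -3.821165
  f(a) × f(c) ≥ 0, new interval: [1.788750, 2.142500]
Iteration 4:
  c_4 = (1.788750 + 2.142500)/2 = 1.965625
  f(c_4) = f(1.965625) = -1.506212
  f(a) × f(c) ≥ 0, new interval: [1.965625, 2.142500]

After 4 iteration(s), the approximation is c_4 = 1.965625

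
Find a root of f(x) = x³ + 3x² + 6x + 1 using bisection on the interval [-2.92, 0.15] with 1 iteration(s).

f(x) = x³ + 3x² + 6x + 1
Initial interval: [-2.92, 0.15]

Iteration 1:
  c_1 = (-2.920000 + 0.150000)/2 = -1.385000
  f(c_1) = f(-1.385000) = -4.212067
  f(a) × f(c) ≥ 0, new interval: [-1.385000, 0.150000]

After 1 iteration(s), the approximation is c_1 = -1.385000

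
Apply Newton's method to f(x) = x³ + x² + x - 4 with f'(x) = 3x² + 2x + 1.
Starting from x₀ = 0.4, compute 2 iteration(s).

f(x) = x³ + x² + x - 4
f'(x) = 3x² + 2x + 1
x₀ = 0.4

Newton-Raphson formula: x_{n+1} = x_n - f(x_n)/f'(x_n)

Iteration 1:
  f(0.400000) = -3.376000
  f'(0.400000) = 2.280000
  x_1 = 0.400000 - (-3.376000)/2.280000 = 1.880702
Iteration 2:
  f(1.880702) = 8.069856
  f'(1.880702) = 15.372521
  x_2 = 1.880702 - 8.069856/15.372521 = 1.355748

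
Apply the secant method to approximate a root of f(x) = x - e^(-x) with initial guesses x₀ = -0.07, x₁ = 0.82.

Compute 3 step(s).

f(x) = x - e^(-x)
x₀ = -0.07, x₁ = 0.82

Secant formula: x_{n+1} = x_n - f(x_n)(x_n - x_{n-1})/(f(x_n) - f(x_{n-1}))

Iteration 1:
  f(-0.070000) = -1.142508
  f(0.820000) = 0.379568
  x_2 = 0.820000 - 0.379568×(0.820000 - (-0.070000))/(0.379568 - (-1.142508))
       = 0.598056
Iteration 2:
  f(0.820000) = 0.379568
  f(0.598056) = 0.048176
  x_3 = 0.598056 - 0.048176×(0.598056 - 0.820000)/(0.048176 - 0.379568)
       = 0.565791
Iteration 3:
  f(0.598056) = 0.048176
  f(0.565791) = -0.002120
  x_4 = 0.565791 - (-0.002120)×(0.565791 - 0.598056)/(-0.002120 - 0.048176)
       = 0.567151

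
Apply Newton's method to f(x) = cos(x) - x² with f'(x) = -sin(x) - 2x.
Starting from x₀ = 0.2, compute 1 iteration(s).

f(x) = cos(x) - x²
f'(x) = -sin(x) - 2x
x₀ = 0.2

Newton-Raphson formula: x_{n+1} = x_n - f(x_n)/f'(x_n)

Iteration 1:
  f(0.200000) = 0.940067
  f'(0.200000) = -0.598669
  x_1 = 0.200000 - 0.940067/(-0.598669) = 1.770260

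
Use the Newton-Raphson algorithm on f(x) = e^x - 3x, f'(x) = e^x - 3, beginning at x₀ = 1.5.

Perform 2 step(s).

f(x) = e^x - 3x
f'(x) = e^x - 3
x₀ = 1.5

Newton-Raphson formula: x_{n+1} = x_n - f(x_n)/f'(x_n)

Iteration 1:
  f(1.500000) = -0.018311
  f'(1.500000) = 1.481689
  x_1 = 1.500000 - (-0.018311)/1.481689 = 1.512358
Iteration 2:
  f(1.512358) = 0.000344
  f'(1.512358) = 1.537418
  x_2 = 1.512358 - 0.000344/1.537418 = 1.512135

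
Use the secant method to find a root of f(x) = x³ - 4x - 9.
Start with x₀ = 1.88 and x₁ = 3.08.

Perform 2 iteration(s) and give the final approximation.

f(x) = x³ - 4x - 9
x₀ = 1.88, x₁ = 3.08

Secant formula: x_{n+1} = x_n - f(x_n)(x_n - x_{n-1})/(f(x_n) - f(x_{n-1}))

Iteration 1:
  f(1.880000) = -9.875328
  f(3.080000) = 7.898112
  x_2 = 3.080000 - 7.898112×(3.080000 - 1.880000)/(7.898112 - (-9.875328))
       = 2.546747
Iteration 2:
  f(3.080000) = 7.898112
  f(2.546747) = -2.668985
  x_3 = 2.546747 - (-2.668985)×(2.546747 - 3.080000)/(-2.668985 - 7.898112)
       = 2.681434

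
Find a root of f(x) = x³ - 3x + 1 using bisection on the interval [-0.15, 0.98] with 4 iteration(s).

f(x) = x³ - 3x + 1
Initial interval: [-0.15, 0.98]

Iteration 1:
  c_1 = (-0.150000 + 0.980000)/2 = 0.415000
  f(c_1) = f(0.415000) = -0.173527
  f(a) × f(c) < 0, new interval: [-0.150000, 0.415000]
Iteration 2:
  c_2 = (-0.150000 + 0.415000)/2 = 0.132500
  f(c_2) = f(0.132500) = 0.604826
  f(a) × f(c) ≥ 0, new interval: [0.132500, 0.415000]
Iteration 3:
  c_3 = (0.132500 + 0.415000)/2 = 0.273750
  f(c_3) = f(0.273750) = 0.199265
  f(a) × f(c) ≥ 0, new interval: [0.273750, 0.415000]
Iteration 4:
  c_4 = (0.273750 + 0.415000)/2 = 0.344375
  f(c_4) = f(0.344375) = 0.007716
  f(a) × f(c) ≥ 0, new interval: [0.344375, 0.415000]

After 4 iteration(s), the approximation is c_4 = 0.344375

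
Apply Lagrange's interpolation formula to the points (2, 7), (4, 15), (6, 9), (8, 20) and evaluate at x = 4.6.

Lagrange interpolation formula:
P(x) = Σ yᵢ × Lᵢ(x)
where Lᵢ(x) = Π_{j≠i} (x - xⱼ)/(xᵢ - xⱼ)

L_0(4.6) = (4.6 - 4)/(2 - 4) × (4.6 - 6)/(2 - 6) × (4.6 - 8)/(2 - 8) = -0.059500
L_1(4.6) = (4.6 - 2)/(4 - 2) × (4.6 - 6)/(4 - 6) × (4.6 - 8)/(4 - 8) = 0.773500
L_2(4.6) = (4.6 - 2)/(6 - 2) × (4.6 - 4)/(6 - 4) × (4.6 - 8)/(6 - 8) = 0.331500
L_3(4.6) = (4.6 - 2)/(8 - 2) × (4.6 - 4)/(8 - 4) × (4.6 - 6)/(8 - 6) = -0.045500

P(4.6) = 7×L_0(4.6) + 15×L_1(4.6) + 9×L_2(4.6) + 20×L_3(4.6)
P(4.6) = 13.259500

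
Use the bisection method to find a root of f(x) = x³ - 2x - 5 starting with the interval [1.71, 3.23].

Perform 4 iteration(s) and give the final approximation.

f(x) = x³ - 2x - 5
Initial interval: [1.71, 3.23]

Iteration 1:
  c_1 = (1.710000 + 3.230000)/2 = 2.470000
  f(c_1) = f(2.470000) = 5.129223
  f(a) × f(c) < 0, new interval: [1.710000, 2.470000]
Iteration 2:
  c_2 = (1.710000 + 2.470000)/2 = 2.090000
  f(c_2) = f(2.090000) = -0.050671
  f(a) × f(c) ≥ 0, new interval: [2.090000, 2.470000]
Iteration 3:
  c_3 = (2.090000 + 2.470000)/2 = 2.280000
  f(c_3) = f(2.280000) = 2.292352
  f(a) × f(c) < 0, new interval: [2.090000, 2.280000]
Iteration 4:
  c_4 = (2.090000 + 2.280000)/2 = 2.185000
  f(c_4) = f(2.185000) = 1.061682
  f(a) × f(c) < 0, new interval: [2.090000, 2.185000]

After 4 iteration(s), the approximation is c_4 = 2.185000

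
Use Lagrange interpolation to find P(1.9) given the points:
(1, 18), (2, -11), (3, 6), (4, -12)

Lagrange interpolation formula:
P(x) = Σ yᵢ × Lᵢ(x)
where Lᵢ(x) = Π_{j≠i} (x - xⱼ)/(xᵢ - xⱼ)

L_0(1.9) = (1.9 - 2)/(1 - 2) × (1.9 - 3)/(1 - 3) × (1.9 - 4)/(1 - 4) = 0.038500
L_1(1.9) = (1.9 - 1)/(2 - 1) × (1.9 - 3)/(2 - 3) × (1.9 - 4)/(2 - 4) = 1.039500
L_2(1.9) = (1.9 - 1)/(3 - 1) × (1.9 - 2)/(3 - 2) × (1.9 - 4)/(3 - 4) = -0.094500
L_3(1.9) = (1.9 - 1)/(4 - 1) × (1.9 - 2)/(4 - 2) × (1.9 - 3)/(4 - 3) = 0.016500

P(1.9) = 18×L_0(1.9) + (-11)×L_1(1.9) + 6×L_2(1.9) + (-12)×L_3(1.9)
P(1.9) = -11.506500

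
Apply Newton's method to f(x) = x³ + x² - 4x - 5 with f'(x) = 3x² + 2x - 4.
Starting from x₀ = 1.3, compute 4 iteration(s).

f(x) = x³ + x² - 4x - 5
f'(x) = 3x² + 2x - 4
x₀ = 1.3

Newton-Raphson formula: x_{n+1} = x_n - f(x_n)/f'(x_n)

Iteration 1:
  f(1.300000) = -6.313000
  f'(1.300000) = 3.670000
  x_1 = 1.300000 - (-6.313000)/3.670000 = 3.020163
Iteration 2:
  f(3.020163) = 19.588815
  f'(3.020163) = 29.404489
  x_2 = 3.020163 - 19.588815/29.404489 = 2.353979
Iteration 3:
  f(2.353979) = 4.169210
  f'(2.353979) = 17.331609
  x_3 = 2.353979 - 4.169210/17.331609 = 2.113424
Iteration 4:
  f(2.113424) = 0.452599
  f'(2.113424) = 13.626527
  x_4 = 2.113424 - 0.452599/13.626527 = 2.080209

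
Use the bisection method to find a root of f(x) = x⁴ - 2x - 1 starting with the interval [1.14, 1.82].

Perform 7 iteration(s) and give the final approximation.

f(x) = x⁴ - 2x - 1
Initial interval: [1.14, 1.82]

Iteration 1:
  c_1 = (1.140000 + 1.820000)/2 = 1.480000
  f(c_1) = f(1.480000) = 0.837852
  f(a) × f(c) < 0, new interval: [1.140000, 1.480000]
Iteration 2:
  c_2 = (1.140000 + 1.480000)/2 = 1.310000
  f(c_2) = f(1.310000) = -0.675001
  f(a) × f(c) ≥ 0, new interval: [1.310000, 1.480000]
Iteration 3:
  c_3 = (1.310000 + 1.480000)/2 = 1.395000
  f(c_3) = f(1.395000) = -0.002987
  f(a) × f(c) ≥ 0, new interval: [1.395000, 1.480000]
Iteration 4:
  c_4 = (1.395000 + 1.480000)/2 = 1.437500
  f(c_4) = f(1.437500) = 0.395035
  f(a) × f(c) < 0, new interval: [1.395000, 1.437500]
Iteration 5:
  c_5 = (1.395000 + 1.437500)/2 = 1.416250
  f(c_5) = f(1.416250) = 0.190589
  f(a) × f(c) < 0, new interval: [1.395000, 1.416250]
Iteration 6:
  c_6 = (1.395000 + 1.416250)/2 = 1.405625
  f(c_6) = f(1.405625) = 0.092463
  f(a) × f(c) < 0, new interval: [1.395000, 1.405625]
Iteration 7:
  c_7 = (1.395000 + 1.405625)/2 = 1.400313
  f(c_7) = f(1.400313) = 0.044406
  f(a) × f(c) < 0, new interval: [1.395000, 1.400313]

After 7 iteration(s), the approximation is c_7 = 1.400313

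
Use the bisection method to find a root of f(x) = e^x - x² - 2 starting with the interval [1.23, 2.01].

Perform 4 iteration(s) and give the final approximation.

f(x) = e^x - x² - 2
Initial interval: [1.23, 2.01]

Iteration 1:
  c_1 = (1.230000 + 2.010000)/2 = 1.620000
  f(c_1) = f(1.620000) = 0.428690
  f(a) × f(c) < 0, new interval: [1.230000, 1.620000]
Iteration 2:
  c_2 = (1.230000 + 1.620000)/2 = 1.425000
  f(c_2) = f(1.425000) = 0.127233
  f(a) × f(c) < 0, new interval: [1.230000, 1.425000]
Iteration 3:
  c_3 = (1.230000 + 1.425000)/2 = 1.327500
  f(c_3) = f(1.327500) = 0.009346
  f(a) × f(c) < 0, new interval: [1.230000, 1.327500]
Iteration 4:
  c_4 = (1.230000 + 1.327500)/2 = 1.278750
  f(c_4) = f(1.278750) = -0.043055
  f(a) × f(c) ≥ 0, new interval: [1.278750, 1.327500]

After 4 iteration(s), the approximation is c_4 = 1.278750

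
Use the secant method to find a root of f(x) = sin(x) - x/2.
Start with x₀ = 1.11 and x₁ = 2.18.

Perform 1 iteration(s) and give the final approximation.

f(x) = sin(x) - x/2
x₀ = 1.11, x₁ = 2.18

Secant formula: x_{n+1} = x_n - f(x_n)(x_n - x_{n-1})/(f(x_n) - f(x_{n-1}))

Iteration 1:
  f(1.110000) = 0.340699
  f(2.180000) = -0.269896
  x_2 = 2.180000 - (-0.269896)×(2.180000 - 1.110000)/(-0.269896 - 0.340699)
       = 1.707037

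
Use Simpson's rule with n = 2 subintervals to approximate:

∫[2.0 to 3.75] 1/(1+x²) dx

f(x) = 1/(1+x²)
a = 2.0, b = 3.75, n = 2
h = (b - a)/n = 0.875000

Simpson's rule: (h/3)[f(x₀) + 4f(x₁) + 2f(x₂) + ... + f(xₙ)]

x_0 = 2.0000, f(x_0) = 0.200000, coefficient = 1
x_1 = 2.8750, f(x_1) = 0.107926, coefficient = 4
x_2 = 3.7500, f(x_2) = 0.066390, coefficient = 1

I ≈ (0.875000/3) × 0.698093 = 0.203611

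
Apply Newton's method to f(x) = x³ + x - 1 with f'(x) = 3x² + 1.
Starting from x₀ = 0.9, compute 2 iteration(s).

f(x) = x³ + x - 1
f'(x) = 3x² + 1
x₀ = 0.9

Newton-Raphson formula: x_{n+1} = x_n - f(x_n)/f'(x_n)

Iteration 1:
  f(0.900000) = 0.629000
  f'(0.900000) = 3.430000
  x_1 = 0.900000 - 0.629000/3.430000 = 0.716618
Iteration 2:
  f(0.716618) = 0.084631
  f'(0.716618) = 2.540624
  x_2 = 0.716618 - 0.084631/2.540624 = 0.683307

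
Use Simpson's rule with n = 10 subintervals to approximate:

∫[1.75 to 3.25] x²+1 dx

f(x) = x²+1
a = 1.75, b = 3.25, n = 10
h = (b - a)/n = 0.150000

Simpson's rule: (h/3)[f(x₀) + 4f(x₁) + 2f(x₂) + ... + f(xₙ)]

x_0 = 1.7500, f(x_0) = 4.062500, coefficient = 1
x_1 = 1.9000, f(x_1) = 4.610000, coefficient = 4
x_2 = 2.0500, f(x_2) = 5.202500, coefficient = 2
x_3 = 2.2000, f(x_3) = 5.840000, coefficient = 4
x_4 = 2.3500, f(x_4) = 6.522500, coefficient = 2
x_5 = 2.5000, f(x_5) = 7.250000, coefficient = 4
x_6 = 2.6500, f(x_6) = 8.022500, coefficient = 2
x_7 = 2.8000, f(x_7) = 8.840000, coefficient = 4
x_8 = 2.9500, f(x_8) = 9.702500, coefficient = 2
x_9 = 3.1000, f(x_9) = 10.610000, coefficient = 4
x_10 = 3.2500, f(x_10) = 11.562500, coefficient = 1

I ≈ (0.150000/3) × 223.125000 = 11.156250
Exact value: 11.156250
Error: 0.000000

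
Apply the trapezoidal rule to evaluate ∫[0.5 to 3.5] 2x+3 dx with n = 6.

f(x) = 2x+3
a = 0.5, b = 3.5, n = 6
h = (b - a)/n = 0.500000

Trapezoidal rule: (h/2)[f(x₀) + 2f(x₁) + 2f(x₂) + ... + f(xₙ)]

x_0 = 0.5000, f(x_0) = 4.000000, coefficient = 1
x_1 = 1.0000, f(x_1) = 5.000000, coefficient = 2
x_2 = 1.5000, f(x_2) = 6.000000, coefficient = 2
x_3 = 2.0000, f(x_3) = 7.000000, coefficient = 2
x_4 = 2.5000, f(x_4) = 8.000000, coefficient = 2
x_5 = 3.0000, f(x_5) = 9.000000, coefficient = 2
x_6 = 3.5000, f(x_6) = 10.000000, coefficient = 1

I ≈ (0.500000/2) × 84.000000 = 21.000000
Exact value: 21.000000
Error: 0.000000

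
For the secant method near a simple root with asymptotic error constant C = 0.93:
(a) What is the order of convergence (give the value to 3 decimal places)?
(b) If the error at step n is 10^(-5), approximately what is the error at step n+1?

(a) Secant method has superlinear convergence with order φ = (1+√5)/2 ≈ 1.618.
    This means |e_{n+1}| ≈ C|e_n|^1.618.

(b) With |e_n| = 10^(-5) and C = 0.93:
    |e_{n+1}| ≈ 0.93 × (10^(-5))^1.618 = 0.93 × 10^(-8.09)

(a) ≈ 1.618 (golden ratio); (b) |e_{n+1}| ≈ 7.556e-09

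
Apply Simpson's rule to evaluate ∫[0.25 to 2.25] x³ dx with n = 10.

f(x) = x³
a = 0.25, b = 2.25, n = 10
h = (b - a)/n = 0.200000

Simpson's rule: (h/3)[f(x₀) + 4f(x₁) + 2f(x₂) + ... + f(xₙ)]

x_0 = 0.2500, f(x_0) = 0.015625, coefficient = 1
x_1 = 0.4500, f(x_1) = 0.091125, coefficient = 4
x_2 = 0.6500, f(x_2) = 0.274625, coefficient = 2
x_3 = 0.8500, f(x_3) = 0.614125, coefficient = 4
x_4 = 1.0500, f(x_4) = 1.157625, coefficient = 2
x_5 = 1.2500, f(x_5) = 1.953125, coefficient = 4
x_6 = 1.4500, f(x_6) = 3.048625, coefficient = 2
x_7 = 1.6500, f(x_7) = 4.492125, coefficient = 4
x_8 = 1.8500, f(x_8) = 6.331625, coefficient = 2
x_9 = 2.0500, f(x_9) = 8.615125, coefficient = 4
x_10 = 2.2500, f(x_10) = 11.390625, coefficient = 1

I ≈ (0.200000/3) × 96.093750 = 6.406250
Exact value: 6.406250
Error: 0.000000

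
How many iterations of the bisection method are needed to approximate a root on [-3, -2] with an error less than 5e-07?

We need (b-a)/2^n ≤ 5e-07
(-2 - (-3))/2^n ≤ 5e-07
1/2^n ≤ 5e-07
2^n ≥ 2000000
n ≥ log₂(2000000) = 20.93
n ≥ 21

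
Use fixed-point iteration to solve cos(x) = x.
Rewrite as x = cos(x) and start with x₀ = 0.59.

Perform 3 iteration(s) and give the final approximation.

Equation: cos(x) = x
Fixed-point form: x = cos(x)
x₀ = 0.59

x_1 = g(0.590000) = 0.830941
x_2 = g(0.830941) = 0.674181
x_3 = g(0.674181) = 0.781218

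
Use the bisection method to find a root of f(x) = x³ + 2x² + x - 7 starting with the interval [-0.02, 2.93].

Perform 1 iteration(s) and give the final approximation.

f(x) = x³ + 2x² + x - 7
Initial interval: [-0.02, 2.93]

Iteration 1:
  c_1 = (-0.020000 + 2.930000)/2 = 1.455000
  f(c_1) = f(1.455000) = 1.769321
  f(a) × f(c) < 0, new interval: [-0.020000, 1.455000]

After 1 iteration(s), the approximation is c_1 = 1.455000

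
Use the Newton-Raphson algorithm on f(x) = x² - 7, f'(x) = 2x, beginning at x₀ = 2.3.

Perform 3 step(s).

f(x) = x² - 7
f'(x) = 2x
x₀ = 2.3

Newton-Raphson formula: x_{n+1} = x_n - f(x_n)/f'(x_n)

Iteration 1:
  f(2.300000) = -1.710000
  f'(2.300000) = 4.600000
  x_1 = 2.300000 - (-1.710000)/4.600000 = 2.671739
Iteration 2:
  f(2.671739) = 0.138190
  f'(2.671739) = 5.343478
  x_2 = 2.671739 - 0.138190/5.343478 = 2.645878
Iteration 3:
  f(2.645878) = 0.000669
  f'(2.645878) = 5.291755
  x_3 = 2.645878 - 0.000669/5.291755 = 2.645751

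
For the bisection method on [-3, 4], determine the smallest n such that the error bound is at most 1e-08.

We need (b-a)/2^n ≤ 1e-08
(4 - (-3))/2^n ≤ 1e-08
7/2^n ≤ 1e-08
2^n ≥ 700000000
n ≥ log₂(700000000) = 29.38
n ≥ 30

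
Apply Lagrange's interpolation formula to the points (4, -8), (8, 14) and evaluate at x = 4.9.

Lagrange interpolation formula:
P(x) = Σ yᵢ × Lᵢ(x)
where Lᵢ(x) = Π_{j≠i} (x - xⱼ)/(xᵢ - xⱼ)

L_0(4.9) = (4.9 - 8)/(4 - 8) = 0.775000
L_1(4.9) = (4.9 - 4)/(8 - 4) = 0.225000

P(4.9) = (-8)×L_0(4.9) + 14×L_1(4.9)
P(4.9) = -3.050000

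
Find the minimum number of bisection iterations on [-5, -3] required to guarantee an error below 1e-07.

We need (b-a)/2^n ≤ 1e-07
(-3 - (-5))/2^n ≤ 1e-07
2/2^n ≤ 1e-07
2^n ≥ 20000000
n ≥ log₂(20000000) = 24.25
n ≥ 25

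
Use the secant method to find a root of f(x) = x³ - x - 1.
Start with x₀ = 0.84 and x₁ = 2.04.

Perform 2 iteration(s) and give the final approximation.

f(x) = x³ - x - 1
x₀ = 0.84, x₁ = 2.04

Secant formula: x_{n+1} = x_n - f(x_n)(x_n - x_{n-1})/(f(x_n) - f(x_{n-1}))

Iteration 1:
  f(0.840000) = -1.247296
  f(2.040000) = 5.449664
  x_2 = 2.040000 - 5.449664×(2.040000 - 0.840000)/(5.449664 - (-1.247296))
       = 1.063498
Iteration 2:
  f(2.040000) = 5.449664
  f(1.063498) = -0.860653
  x_3 = 1.063498 - (-0.860653)×(1.063498 - 2.040000)/(-0.860653 - 5.449664)
       = 1.196681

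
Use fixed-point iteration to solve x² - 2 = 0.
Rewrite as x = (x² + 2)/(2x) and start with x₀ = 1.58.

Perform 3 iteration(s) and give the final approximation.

Equation: x² - 2 = 0
Fixed-point form: x = (x² + 2)/(2x)
x₀ = 1.58

x_1 = g(1.580000) = 1.422911
x_2 = g(1.422911) = 1.414240
x_3 = g(1.414240) = 1.414214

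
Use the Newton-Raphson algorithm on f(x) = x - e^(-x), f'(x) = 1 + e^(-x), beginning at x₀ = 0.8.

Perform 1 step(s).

f(x) = x - e^(-x)
f'(x) = 1 + e^(-x)
x₀ = 0.8

Newton-Raphson formula: x_{n+1} = x_n - f(x_n)/f'(x_n)

Iteration 1:
  f(0.800000) = 0.350671
  f'(0.800000) = 1.449329
  x_1 = 0.800000 - 0.350671/1.449329 = 0.558046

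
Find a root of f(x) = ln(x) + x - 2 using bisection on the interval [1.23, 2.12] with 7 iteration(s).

f(x) = ln(x) + x - 2
Initial interval: [1.23, 2.12]

Iteration 1:
  c_1 = (1.230000 + 2.120000)/2 = 1.675000
  f(c_1) = f(1.675000) = 0.190813
  f(a) × f(c) < 0, new interval: [1.230000, 1.675000]
Iteration 2:
  c_2 = (1.230000 + 1.675000)/2 = 1.452500
  f(c_2) = f(1.452500) = -0.174214
  f(a) × f(c) ≥ 0, new interval: [1.452500, 1.675000]
Iteration 3:
  c_3 = (1.452500 + 1.675000)/2 = 1.563750
  f(c_3) = f(1.563750) = 0.010837
  f(a) × f(c) < 0, new interval: [1.452500, 1.563750]
Iteration 4:
  c_4 = (1.452500 + 1.563750)/2 = 1.508125
  f(c_4) = f(1.508125) = -0.081008
  f(a) × f(c) ≥ 0, new interval: [1.508125, 1.563750]
Iteration 5:
  c_5 = (1.508125 + 1.563750)/2 = 1.535938
  f(c_5) = f(1.535938) = -0.034922
  f(a) × f(c) ≥ 0, new interval: [1.535938, 1.563750]
Iteration 6:
  c_6 = (1.535938 + 1.563750)/2 = 1.549844
  f(c_6) = f(1.549844) = -0.012002
  f(a) × f(c) ≥ 0, new interval: [1.549844, 1.563750]
Iteration 7:
  c_7 = (1.549844 + 1.563750)/2 = 1.556797
  f(c_7) = f(1.556797) = -0.000573
  f(a) × f(c) ≥ 0, new interval: [1.556797, 1.563750]

After 7 iteration(s), the approximation is c_7 = 1.556797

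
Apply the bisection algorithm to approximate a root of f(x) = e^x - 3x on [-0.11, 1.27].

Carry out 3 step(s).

f(x) = e^x - 3x
Initial interval: [-0.11, 1.27]

Iteration 1:
  c_1 = (-0.110000 + 1.270000)/2 = 0.580000
  f(c_1) = f(0.580000) = 0.046038
  f(a) × f(c) ≥ 0, new interval: [0.580000, 1.270000]
Iteration 2:
  c_2 = (0.580000 + 1.270000)/2 = 0.925000
  f(c_2) = f(0.925000) = -0.253132
  f(a) × f(c) < 0, new interval: [0.580000, 0.925000]
Iteration 3:
  c_3 = (0.580000 + 0.925000)/2 = 0.752500
  f(c_3) = f(0.752500) = -0.135201
  f(a) × f(c) < 0, new interval: [0.580000, 0.752500]

After 3 iteration(s), the approximation is c_3 = 0.752500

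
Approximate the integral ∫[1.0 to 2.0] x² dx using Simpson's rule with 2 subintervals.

f(x) = x²
a = 1.0, b = 2.0, n = 2
h = (b - a)/n = 0.500000

Simpson's rule: (h/3)[f(x₀) + 4f(x₁) + 2f(x₂) + ... + f(xₙ)]

x_0 = 1.0000, f(x_0) = 1.000000, coefficient = 1
x_1 = 1.5000, f(x_1) = 2.250000, coefficient = 4
x_2 = 2.0000, f(x_2) = 4.000000, coefficient = 1

I ≈ (0.500000/3) × 14.000000 = 2.333333
Exact value: 2.333333
Error: 0.000000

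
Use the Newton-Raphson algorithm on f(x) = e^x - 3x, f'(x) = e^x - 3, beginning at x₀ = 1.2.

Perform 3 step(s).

f(x) = e^x - 3x
f'(x) = e^x - 3
x₀ = 1.2

Newton-Raphson formula: x_{n+1} = x_n - f(x_n)/f'(x_n)

Iteration 1:
  f(1.200000) = -0.279883
  f'(1.200000) = 0.320117
  x_1 = 1.200000 - (-0.279883)/0.320117 = 2.074315
Iteration 2:
  f(2.074315) = 1.736148
  f'(2.074315) = 4.959094
  x_2 = 2.074315 - 1.736148/4.959094 = 1.724221
Iteration 3:
  f(1.724221) = 0.435488
  f'(1.724221) = 2.608152
  x_3 = 1.724221 - 0.435488/2.608152 = 1.557249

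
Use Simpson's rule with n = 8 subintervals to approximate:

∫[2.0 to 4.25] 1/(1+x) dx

f(x) = 1/(1+x)
a = 2.0, b = 4.25, n = 8
h = (b - a)/n = 0.281250

Simpson's rule: (h/3)[f(x₀) + 4f(x₁) + 2f(x₂) + ... + f(xₙ)]

x_0 = 2.0000, f(x_0) = 0.333333, coefficient = 1
x_1 = 2.2812, f(x_1) = 0.304762, coefficient = 4
x_2 = 2.5625, f(x_2) = 0.280702, coefficient = 2
x_3 = 2.8438, f(x_3) = 0.260163, coefficient = 4
x_4 = 3.1250, f(x_4) = 0.242424, coefficient = 2
x_5 = 3.4062, f(x_5) = 0.226950, coefficient = 4
x_6 = 3.6875, f(x_6) = 0.213333, coefficient = 2
x_7 = 3.9688, f(x_7) = 0.201258, coefficient = 4
x_8 = 4.2500, f(x_8) = 0.190476, coefficient = 1

I ≈ (0.281250/3) × 5.969259 = 0.559618
Exact value: 0.559616
Error: 0.000002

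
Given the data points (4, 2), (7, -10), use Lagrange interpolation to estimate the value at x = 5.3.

Lagrange interpolation formula:
P(x) = Σ yᵢ × Lᵢ(x)
where Lᵢ(x) = Π_{j≠i} (x - xⱼ)/(xᵢ - xⱼ)

L_0(5.3) = (5.3 - 7)/(4 - 7) = 0.566667
L_1(5.3) = (5.3 - 4)/(7 - 4) = 0.433333

P(5.3) = 2×L_0(5.3) + (-10)×L_1(5.3)
P(5.3) = -3.200000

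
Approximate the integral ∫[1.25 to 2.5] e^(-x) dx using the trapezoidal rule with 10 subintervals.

f(x) = e^(-x)
a = 1.25, b = 2.5, n = 10
h = (b - a)/n = 0.125000

Trapezoidal rule: (h/2)[f(x₀) + 2f(x₁) + 2f(x₂) + ... + f(xₙ)]

x_0 = 1.2500, f(x_0) = 0.286505, coefficient = 1
x_1 = 1.3750, f(x_1) = 0.252840, coefficient = 2
x_2 = 1.5000, f(x_2) = 0.223130, coefficient = 2
x_3 = 1.6250, f(x_3) = 0.196912, coefficient = 2
x_4 = 1.7500, f(x_4) = 0.173774, coefficient = 2
x_5 = 1.8750, f(x_5) = 0.153355, coefficient = 2
x_6 = 2.0000, f(x_6) = 0.135335, coefficient = 2
x_7 = 2.1250, f(x_7) = 0.119433, coefficient = 2
x_8 = 2.2500, f(x_8) = 0.105399, coefficient = 2
x_9 = 2.3750, f(x_9) = 0.093014, coefficient = 2
x_10 = 2.5000, f(x_10) = 0.082085, coefficient = 1

I ≈ (0.125000/2) × 3.274974 = 0.204686
Exact value: 0.204420
Error: 0.000266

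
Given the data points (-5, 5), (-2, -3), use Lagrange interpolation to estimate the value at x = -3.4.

Lagrange interpolation formula:
P(x) = Σ yᵢ × Lᵢ(x)
where Lᵢ(x) = Π_{j≠i} (x - xⱼ)/(xᵢ - xⱼ)

L_0(-3.4) = (-3.4 - (-2))/(-5 - (-2)) = 0.466667
L_1(-3.4) = (-3.4 - (-5))/(-2 - (-5)) = 0.533333

P(-3.4) = 5×L_0(-3.4) + (-3)×L_1(-3.4)
P(-3.4) = 0.733333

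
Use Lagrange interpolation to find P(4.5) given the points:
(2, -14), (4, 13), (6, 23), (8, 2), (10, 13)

Lagrange interpolation formula:
P(x) = Σ yᵢ × Lᵢ(x)
where Lᵢ(x) = Π_{j≠i} (x - xⱼ)/(xᵢ - xⱼ)

L_0(4.5) = (4.5 - 4)/(2 - 4) × (4.5 - 6)/(2 - 6) × (4.5 - 8)/(2 - 8) × (4.5 - 10)/(2 - 10) = -0.037598
L_1(4.5) = (4.5 - 2)/(4 - 2) × (4.5 - 6)/(4 - 6) × (4.5 - 8)/(4 - 8) × (4.5 - 10)/(4 - 10) = 0.751953
L_2(4.5) = (4.5 - 2)/(6 - 2) × (4.5 - 4)/(6 - 4) × (4.5 - 8)/(6 - 8) × (4.5 - 10)/(6 - 10) = 0.375977
L_3(4.5) = (4.5 - 2)/(8 - 2) × (4.5 - 4)/(8 - 4) × (4.5 - 6)/(8 - 6) × (4.5 - 10)/(8 - 10) = -0.107422
L_4(4.5) = (4.5 - 2)/(10 - 2) × (4.5 - 4)/(10 - 4) × (4.5 - 6)/(10 - 6) × (4.5 - 8)/(10 - 8) = 0.017090

P(4.5) = (-14)×L_0(4.5) + 13×L_1(4.5) + 23×L_2(4.5) + 2×L_3(4.5) + 13×L_4(4.5)
P(4.5) = 18.956543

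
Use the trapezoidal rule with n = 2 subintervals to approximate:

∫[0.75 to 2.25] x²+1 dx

f(x) = x²+1
a = 0.75, b = 2.25, n = 2
h = (b - a)/n = 0.750000

Trapezoidal rule: (h/2)[f(x₀) + 2f(x₁) + 2f(x₂) + ... + f(xₙ)]

x_0 = 0.7500, f(x_0) = 1.562500, coefficient = 1
x_1 = 1.5000, f(x_1) = 3.250000, coefficient = 2
x_2 = 2.2500, f(x_2) = 6.062500, coefficient = 1

I ≈ (0.750000/2) × 14.125000 = 5.296875
Exact value: 5.156250
Error: 0.140625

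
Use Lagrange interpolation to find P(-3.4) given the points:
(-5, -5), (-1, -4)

Lagrange interpolation formula:
P(x) = Σ yᵢ × Lᵢ(x)
where Lᵢ(x) = Π_{j≠i} (x - xⱼ)/(xᵢ - xⱼ)

L_0(-3.4) = (-3.4 - (-1))/(-5 - (-1)) = 0.600000
L_1(-3.4) = (-3.4 - (-5))/(-1 - (-5)) = 0.400000

P(-3.4) = (-5)×L_0(-3.4) + (-4)×L_1(-3.4)
P(-3.4) = -4.600000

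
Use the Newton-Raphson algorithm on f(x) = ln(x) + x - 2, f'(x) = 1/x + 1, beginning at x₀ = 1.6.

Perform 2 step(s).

f(x) = ln(x) + x - 2
f'(x) = 1/x + 1
x₀ = 1.6

Newton-Raphson formula: x_{n+1} = x_n - f(x_n)/f'(x_n)

Iteration 1:
  f(1.600000) = 0.070004
  f'(1.600000) = 1.625000
  x_1 = 1.600000 - 0.070004/1.625000 = 1.556921
Iteration 2:
  f(1.556921) = -0.000369
  f'(1.556921) = 1.642293
  x_2 = 1.556921 - (-0.000369)/1.642293 = 1.557146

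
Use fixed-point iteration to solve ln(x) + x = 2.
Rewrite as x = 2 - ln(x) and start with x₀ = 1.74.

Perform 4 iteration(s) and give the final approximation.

Equation: ln(x) + x = 2
Fixed-point form: x = 2 - ln(x)
x₀ = 1.74

x_1 = g(1.740000) = 1.446115
x_2 = g(1.446115) = 1.631119
x_3 = g(1.631119) = 1.510733
x_4 = g(1.510733) = 1.587405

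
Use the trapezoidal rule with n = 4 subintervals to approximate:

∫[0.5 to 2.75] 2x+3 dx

f(x) = 2x+3
a = 0.5, b = 2.75, n = 4
h = (b - a)/n = 0.562500

Trapezoidal rule: (h/2)[f(x₀) + 2f(x₁) + 2f(x₂) + ... + f(xₙ)]

x_0 = 0.5000, f(x_0) = 4.000000, coefficient = 1
x_1 = 1.0625, f(x_1) = 5.125000, coefficient = 2
x_2 = 1.6250, f(x_2) = 6.250000, coefficient = 2
x_3 = 2.1875, f(x_3) = 7.375000, coefficient = 2
x_4 = 2.7500, f(x_4) = 8.500000, coefficient = 1

I ≈ (0.562500/2) × 50.000000 = 14.062500
Exact value: 14.062500
Error: 0.000000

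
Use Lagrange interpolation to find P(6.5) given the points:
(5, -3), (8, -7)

Lagrange interpolation formula:
P(x) = Σ yᵢ × Lᵢ(x)
where Lᵢ(x) = Π_{j≠i} (x - xⱼ)/(xᵢ - xⱼ)

L_0(6.5) = (6.5 - 8)/(5 - 8) = 0.500000
L_1(6.5) = (6.5 - 5)/(8 - 5) = 0.500000

P(6.5) = (-3)×L_0(6.5) + (-7)×L_1(6.5)
P(6.5) = -5.000000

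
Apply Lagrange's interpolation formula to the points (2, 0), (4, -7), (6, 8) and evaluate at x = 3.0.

Lagrange interpolation formula:
P(x) = Σ yᵢ × Lᵢ(x)
where Lᵢ(x) = Π_{j≠i} (x - xⱼ)/(xᵢ - xⱼ)

L_0(3.0) = (3.0 - 4)/(2 - 4) × (3.0 - 6)/(2 - 6) = 0.375000
L_1(3.0) = (3.0 - 2)/(4 - 2) × (3.0 - 6)/(4 - 6) = 0.750000
L_2(3.0) = (3.0 - 2)/(6 - 2) × (3.0 - 4)/(6 - 4) = -0.125000

P(3.0) = 0×L_0(3.0) + (-7)×L_1(3.0) + 8×L_2(3.0)
P(3.0) = -6.250000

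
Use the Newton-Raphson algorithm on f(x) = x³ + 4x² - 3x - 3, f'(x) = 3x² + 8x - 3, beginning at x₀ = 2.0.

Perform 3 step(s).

f(x) = x³ + 4x² - 3x - 3
f'(x) = 3x² + 8x - 3
x₀ = 2.0

Newton-Raphson formula: x_{n+1} = x_n - f(x_n)/f'(x_n)

Iteration 1:
  f(2.000000) = 15.000000
  f'(2.000000) = 25.000000
  x_1 = 2.000000 - 15.000000/25.000000 = 1.400000
Iteration 2:
  f(1.400000) = 3.384000
  f'(1.400000) = 14.080000
  x_2 = 1.400000 - 3.384000/14.080000 = 1.159659
Iteration 3:
  f(1.159659) = 0.459780
  f'(1.159659) = 10.311700
  x_3 = 1.159659 - 0.459780/10.311700 = 1.115071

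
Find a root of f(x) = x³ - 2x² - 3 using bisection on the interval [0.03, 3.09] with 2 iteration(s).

f(x) = x³ - 2x² - 3
Initial interval: [0.03, 3.09]

Iteration 1:
  c_1 = (0.030000 + 3.090000)/2 = 1.560000
  f(c_1) = f(1.560000) = -4.070784
  f(a) × f(c) ≥ 0, new interval: [1.560000, 3.090000]
Iteration 2:
  c_2 = (1.560000 + 3.090000)/2 = 2.325000
  f(c_2) = f(2.325000) = -1.243172
  f(a) × f(c) ≥ 0, new interval: [2.325000, 3.090000]

After 2 iteration(s), the approximation is c_2 = 2.325000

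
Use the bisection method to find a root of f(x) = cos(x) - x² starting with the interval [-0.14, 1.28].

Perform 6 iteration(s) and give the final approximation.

f(x) = cos(x) - x²
Initial interval: [-0.14, 1.28]

Iteration 1:
  c_1 = (-0.140000 + 1.280000)/2 = 0.570000
  f(c_1) = f(0.570000) = 0.517001
  f(a) × f(c) ≥ 0, new interval: [0.570000, 1.280000]
Iteration 2:
  c_2 = (0.570000 + 1.280000)/2 = 0.925000
  f(c_2) = f(0.925000) = -0.253790
  f(a) × f(c) < 0, new interval: [0.570000, 0.925000]
Iteration 3:
  c_3 = (0.570000 + 0.925000)/2 = 0.747500
  f(c_3) = f(0.747500) = 0.174634
  f(a) × f(c) ≥ 0, new interval: [0.747500, 0.925000]
Iteration 4:
  c_4 = (0.747500 + 0.925000)/2 = 0.836250
  f(c_4) = f(0.836250) = -0.029064
  f(a) × f(c) < 0, new interval: [0.747500, 0.836250]
Iteration 5:
  c_5 = (0.747500 + 0.836250)/2 = 0.791875
  f(c_5) = f(0.791875) = 0.075446
  f(a) × f(c) ≥ 0, new interval: [0.791875, 0.836250]
Iteration 6:
  c_6 = (0.791875 + 0.836250)/2 = 0.814063
  f(c_6) = f(0.814063) = 0.023853
  f(a) × f(c) ≥ 0, new interval: [0.814063, 0.836250]

After 6 iteration(s), the approximation is c_6 = 0.814063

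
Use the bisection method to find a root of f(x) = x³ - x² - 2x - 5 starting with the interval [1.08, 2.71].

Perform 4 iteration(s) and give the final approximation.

f(x) = x³ - x² - 2x - 5
Initial interval: [1.08, 2.71]

Iteration 1:
  c_1 = (1.080000 + 2.710000)/2 = 1.895000
  f(c_1) = f(1.895000) = -5.576033
  f(a) × f(c) ≥ 0, new interval: [1.895000, 2.710000]
Iteration 2:
  c_2 = (1.895000 + 2.710000)/2 = 2.302500
  f(c_2) = f(2.302500) = -2.699788
  f(a) × f(c) ≥ 0, new interval: [2.302500, 2.710000]
Iteration 3:
  c_3 = (2.302500 + 2.710000)/2 = 2.506250
  f(c_3) = f(2.506250) = -0.551308
  f(a) × f(c) ≥ 0, new interval: [2.506250, 2.710000]
Iteration 4:
  c_4 = (2.506250 + 2.710000)/2 = 2.608125
  f(c_4) = f(2.608125) = 0.722724
  f(a) × f(c) < 0, new interval: [2.506250, 2.608125]

After 4 iteration(s), the approximation is c_4 = 2.608125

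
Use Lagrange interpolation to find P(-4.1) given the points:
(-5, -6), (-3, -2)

Lagrange interpolation formula:
P(x) = Σ yᵢ × Lᵢ(x)
where Lᵢ(x) = Π_{j≠i} (x - xⱼ)/(xᵢ - xⱼ)

L_0(-4.1) = (-4.1 - (-3))/(-5 - (-3)) = 0.550000
L_1(-4.1) = (-4.1 - (-5))/(-3 - (-5)) = 0.450000

P(-4.1) = (-6)×L_0(-4.1) + (-2)×L_1(-4.1)
P(-4.1) = -4.200000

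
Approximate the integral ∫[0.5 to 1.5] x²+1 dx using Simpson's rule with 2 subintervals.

f(x) = x²+1
a = 0.5, b = 1.5, n = 2
h = (b - a)/n = 0.500000

Simpson's rule: (h/3)[f(x₀) + 4f(x₁) + 2f(x₂) + ... + f(xₙ)]

x_0 = 0.5000, f(x_0) = 1.250000, coefficient = 1
x_1 = 1.0000, f(x_1) = 2.000000, coefficient = 4
x_2 = 1.5000, f(x_2) = 3.250000, coefficient = 1

I ≈ (0.500000/3) × 12.500000 = 2.083333
Exact value: 2.083333
Error: 0.000000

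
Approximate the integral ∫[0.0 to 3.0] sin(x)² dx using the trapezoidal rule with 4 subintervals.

f(x) = sin(x)²
a = 0.0, b = 3.0, n = 4
h = (b - a)/n = 0.750000

Trapezoidal rule: (h/2)[f(x₀) + 2f(x₁) + 2f(x₂) + ... + f(xₙ)]

x_0 = 0.0000, f(x_0) = 0.000000, coefficient = 1
x_1 = 0.7500, f(x_1) = 0.464631, coefficient = 2
x_2 = 1.5000, f(x_2) = 0.994996, coefficient = 2
x_3 = 2.2500, f(x_3) = 0.605398, coefficient = 2
x_4 = 3.0000, f(x_4) = 0.019915, coefficient = 1

I ≈ (0.750000/2) × 4.149966 = 1.556237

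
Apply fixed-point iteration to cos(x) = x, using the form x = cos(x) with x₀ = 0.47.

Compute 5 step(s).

Equation: cos(x) = x
Fixed-point form: x = cos(x)
x₀ = 0.47

x_1 = g(0.470000) = 0.891568
x_2 = g(0.891568) = 0.628193
x_3 = g(0.628193) = 0.809091
x_4 = g(0.809091) = 0.690157
x_5 = g(0.690157) = 0.771146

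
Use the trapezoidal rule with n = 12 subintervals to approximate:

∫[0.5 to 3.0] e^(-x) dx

f(x) = e^(-x)
a = 0.5, b = 3.0, n = 12
h = (b - a)/n = 0.208333

Trapezoidal rule: (h/2)[f(x₀) + 2f(x₁) + 2f(x₂) + ... + f(xₙ)]

x_0 = 0.5000, f(x_0) = 0.606531, coefficient = 1
x_1 = 0.7083, f(x_1) = 0.492464, coefficient = 2
x_2 = 0.9167, f(x_2) = 0.399850, coefficient = 2
x_3 = 1.1250, f(x_3) = 0.324652, coefficient = 2
x_4 = 1.3333, f(x_4) = 0.263597, coefficient = 2
x_5 = 1.5417, f(x_5) = 0.214024, coefficient = 2
x_6 = 1.7500, f(x_6) = 0.173774, coefficient = 2
x_7 = 1.9583, f(x_7) = 0.141093, coefficient = 2
x_8 = 2.1667, f(x_8) = 0.114559, coefficient = 2
x_9 = 2.3750, f(x_9) = 0.093014, coefficient = 2
x_10 = 2.5833, f(x_10) = 0.075522, coefficient = 2
x_11 = 2.7917, f(x_11) = 0.061319, coefficient = 2
x_12 = 3.0000, f(x_12) = 0.049787, coefficient = 1

I ≈ (0.208333/2) × 5.364056 = 0.558756
Exact value: 0.556744
Error: 0.002012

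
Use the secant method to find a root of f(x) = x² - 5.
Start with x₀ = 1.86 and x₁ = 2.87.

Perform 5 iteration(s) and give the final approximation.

f(x) = x² - 5
x₀ = 1.86, x₁ = 2.87

Secant formula: x_{n+1} = x_n - f(x_n)(x_n - x_{n-1})/(f(x_n) - f(x_{n-1}))

Iteration 1:
  f(1.860000) = -1.540400
  f(2.870000) = 3.236900
  x_2 = 2.870000 - 3.236900×(2.870000 - 1.860000)/(3.236900 - (-1.540400))
       = 2.185666
Iteration 2:
  f(2.870000) = 3.236900
  f(2.185666) = -0.222864
  x_3 = 2.185666 - (-0.222864)×(2.185666 - 2.870000)/(-0.222864 - 3.236900)
       = 2.229748
Iteration 3:
  f(2.185666) = -0.222864
  f(2.229748) = -0.028224
  x_4 = 2.229748 - (-0.028224)×(2.229748 - 2.185666)/(-0.028224 - (-0.222864))
       = 2.236140
Iteration 4:
  f(2.229748) = -0.028224
  f(2.236140) = 0.000323
  x_5 = 2.236140 - 0.000323×(2.236140 - 2.229748)/(0.000323 - (-0.028224))
       = 2.236068
Iteration 5:
  f(2.236140) = 0.000323
  f(2.236068) = 0.000000
  x_6 = 2.236068 - 0.000000×(2.236068 - 2.236140)/(0.000000 - 0.000323)
       = 2.236068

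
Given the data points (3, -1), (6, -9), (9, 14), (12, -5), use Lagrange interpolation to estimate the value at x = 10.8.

Lagrange interpolation formula:
P(x) = Σ yᵢ × Lᵢ(x)
where Lᵢ(x) = Π_{j≠i} (x - xⱼ)/(xᵢ - xⱼ)

L_0(10.8) = (10.8 - 6)/(3 - 6) × (10.8 - 9)/(3 - 9) × (10.8 - 12)/(3 - 12) = 0.064000
L_1(10.8) = (10.8 - 3)/(6 - 3) × (10.8 - 9)/(6 - 9) × (10.8 - 12)/(6 - 12) = -0.312000
L_2(10.8) = (10.8 - 3)/(9 - 3) × (10.8 - 6)/(9 - 6) × (10.8 - 12)/(9 - 12) = 0.832000
L_3(10.8) = (10.8 - 3)/(12 - 3) × (10.8 - 6)/(12 - 6) × (10.8 - 9)/(12 - 9) = 0.416000

P(10.8) = (-1)×L_0(10.8) + (-9)×L_1(10.8) + 14×L_2(10.8) + (-5)×L_3(10.8)
P(10.8) = 12.312000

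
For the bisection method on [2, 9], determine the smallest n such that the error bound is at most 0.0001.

We need (b-a)/2^n ≤ 0.0001
(9 - 2)/2^n ≤ 0.0001
7/2^n ≤ 0.0001
2^n ≥ 70000
n ≥ log₂(70000) = 16.10
n ≥ 17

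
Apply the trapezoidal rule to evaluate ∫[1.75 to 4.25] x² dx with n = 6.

f(x) = x²
a = 1.75, b = 4.25, n = 6
h = (b - a)/n = 0.416667

Trapezoidal rule: (h/2)[f(x₀) + 2f(x₁) + 2f(x₂) + ... + f(xₙ)]

x_0 = 1.7500, f(x_0) = 3.062500, coefficient = 1
x_1 = 2.1667, f(x_1) = 4.694444, coefficient = 2
x_2 = 2.5833, f(x_2) = 6.673611, coefficient = 2
x_3 = 3.0000, f(x_3) = 9.000000, coefficient = 2
x_4 = 3.4167, f(x_4) = 11.673611, coefficient = 2
x_5 = 3.8333, f(x_5) = 14.694444, coefficient = 2
x_6 = 4.2500, f(x_6) = 18.062500, coefficient = 1

I ≈ (0.416667/2) × 114.597222 = 23.874421
Exact value: 23.802083
Error: 0.072338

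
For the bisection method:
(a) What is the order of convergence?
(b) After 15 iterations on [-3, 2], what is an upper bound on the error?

(a) Bisection has linear (order 1) convergence; the error is halved each step.

(b) Error bound = (b-a)/2^n = (2 - (-3))/2^{15}
    = 5/2^{15}

(a) 1 (linear); (b) error ≤ 1.53e-04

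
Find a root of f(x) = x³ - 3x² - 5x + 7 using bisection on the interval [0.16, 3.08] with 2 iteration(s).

f(x) = x³ - 3x² - 5x + 7
Initial interval: [0.16, 3.08]

Iteration 1:
  c_1 = (0.160000 + 3.080000)/2 = 1.620000
  f(c_1) = f(1.620000) = -4.721672
  f(a) × f(c) < 0, new interval: [0.160000, 1.620000]
Iteration 2:
  c_2 = (0.160000 + 1.620000)/2 = 0.890000
  f(c_2) = f(0.890000) = 0.878669
  f(a) × f(c) ≥ 0, new interval: [0.890000, 1.620000]

After 2 iteration(s), the approximation is c_2 = 0.890000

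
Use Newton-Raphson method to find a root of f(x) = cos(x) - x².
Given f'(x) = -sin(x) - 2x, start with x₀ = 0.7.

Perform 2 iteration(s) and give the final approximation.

f(x) = cos(x) - x²
f'(x) = -sin(x) - 2x
x₀ = 0.7

Newton-Raphson formula: x_{n+1} = x_n - f(x_n)/f'(x_n)

Iteration 1:
  f(0.700000) = 0.274842
  f'(0.700000) = -2.044218
  x_1 = 0.700000 - 0.274842/(-2.044218) = 0.834449
Iteration 2:
  f(0.834449) = -0.024718
  f'(0.834449) = -2.409823
  x_2 = 0.834449 - (-0.024718)/(-2.409823) = 0.824191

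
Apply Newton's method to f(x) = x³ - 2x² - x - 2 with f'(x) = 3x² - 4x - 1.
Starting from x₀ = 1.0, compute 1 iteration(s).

f(x) = x³ - 2x² - x - 2
f'(x) = 3x² - 4x - 1
x₀ = 1.0

Newton-Raphson formula: x_{n+1} = x_n - f(x_n)/f'(x_n)

Iteration 1:
  f(1.000000) = -4.000000
  f'(1.000000) = -2.000000
  x_1 = 1.000000 - (-4.000000)/(-2.000000) = -1.000000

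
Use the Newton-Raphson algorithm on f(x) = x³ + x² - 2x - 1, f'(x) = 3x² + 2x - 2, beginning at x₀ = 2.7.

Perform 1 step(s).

f(x) = x³ + x² - 2x - 1
f'(x) = 3x² + 2x - 2
x₀ = 2.7

Newton-Raphson formula: x_{n+1} = x_n - f(x_n)/f'(x_n)

Iteration 1:
  f(2.700000) = 20.573000
  f'(2.700000) = 25.270000
  x_1 = 2.700000 - 20.573000/25.270000 = 1.885873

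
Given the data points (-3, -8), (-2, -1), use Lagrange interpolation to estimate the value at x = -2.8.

Lagrange interpolation formula:
P(x) = Σ yᵢ × Lᵢ(x)
where Lᵢ(x) = Π_{j≠i} (x - xⱼ)/(xᵢ - xⱼ)

L_0(-2.8) = (-2.8 - (-2))/(-3 - (-2)) = 0.800000
L_1(-2.8) = (-2.8 - (-3))/(-2 - (-3)) = 0.200000

P(-2.8) = (-8)×L_0(-2.8) + (-1)×L_1(-2.8)
P(-2.8) = -6.600000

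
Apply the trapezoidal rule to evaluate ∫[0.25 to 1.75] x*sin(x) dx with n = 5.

f(x) = x*sin(x)
a = 0.25, b = 1.75, n = 5
h = (b - a)/n = 0.300000

Trapezoidal rule: (h/2)[f(x₀) + 2f(x₁) + 2f(x₂) + ... + f(xₙ)]

x_0 = 0.2500, f(x_0) = 0.061851, coefficient = 1
x_1 = 0.5500, f(x_1) = 0.287478, coefficient = 2
x_2 = 0.8500, f(x_2) = 0.638588, coefficient = 2
x_3 = 1.1500, f(x_3) = 1.049679, coefficient = 2
x_4 = 1.4500, f(x_4) = 1.439434, coefficient = 2
x_5 = 1.7500, f(x_5) = 1.721975, coefficient = 1

I ≈ (0.300000/2) × 8.614184 = 1.292128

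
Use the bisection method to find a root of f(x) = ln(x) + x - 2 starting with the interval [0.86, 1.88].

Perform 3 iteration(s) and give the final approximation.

f(x) = ln(x) + x - 2
Initial interval: [0.86, 1.88]

Iteration 1:
  c_1 = (0.860000 + 1.880000)/2 = 1.370000
  f(c_1) = f(1.370000) = -0.315189
  f(a) × f(c) ≥ 0, new interval: [1.370000, 1.880000]
Iteration 2:
  c_2 = (1.370000 + 1.880000)/2 = 1.625000
  f(c_2) = f(1.625000) = 0.110508
  f(a) × f(c) < 0, new interval: [1.370000, 1.625000]
Iteration 3:
  c_3 = (1.370000 + 1.625000)/2 = 1.497500
  f(c_3) = f(1.497500) = -0.098703
  f(a) × f(c) ≥ 0, new interval: [1.497500, 1.625000]

After 3 iteration(s), the approximation is c_3 = 1.497500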